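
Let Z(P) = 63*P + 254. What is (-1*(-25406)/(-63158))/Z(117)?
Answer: -12703/240789875 ≈ -5.2756e-5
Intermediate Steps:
Z(P) = 254 + 63*P
(-1*(-25406)/(-63158))/Z(117) = (-1*(-25406)/(-63158))/(254 + 63*117) = (25406*(-1/63158))/(254 + 7371) = -12703/31579/7625 = -12703/31579*1/7625 = -12703/240789875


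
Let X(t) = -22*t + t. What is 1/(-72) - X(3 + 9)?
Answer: 18143/72 ≈ 251.99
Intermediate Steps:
X(t) = -21*t
1/(-72) - X(3 + 9) = 1/(-72) - (-21)*(3 + 9) = -1/72 - (-21)*12 = -1/72 - 1*(-252) = -1/72 + 252 = 18143/72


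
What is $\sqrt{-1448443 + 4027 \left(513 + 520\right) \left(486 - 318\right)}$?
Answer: $\sqrt{697413245} \approx 26409.0$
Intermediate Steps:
$\sqrt{-1448443 + 4027 \left(513 + 520\right) \left(486 - 318\right)} = \sqrt{-1448443 + 4027 \cdot 1033 \cdot 168} = \sqrt{-1448443 + 4027 \cdot 173544} = \sqrt{-1448443 + 698861688} = \sqrt{697413245}$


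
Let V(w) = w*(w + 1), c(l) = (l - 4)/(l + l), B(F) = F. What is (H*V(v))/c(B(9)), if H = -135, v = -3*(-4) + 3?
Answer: -116640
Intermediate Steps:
c(l) = (-4 + l)/(2*l) (c(l) = (-4 + l)/((2*l)) = (-4 + l)*(1/(2*l)) = (-4 + l)/(2*l))
v = 15 (v = 12 + 3 = 15)
V(w) = w*(1 + w)
(H*V(v))/c(B(9)) = (-2025*(1 + 15))/(((½)*(-4 + 9)/9)) = (-2025*16)/(((½)*(⅑)*5)) = (-135*240)/(5/18) = -32400*18/5 = -116640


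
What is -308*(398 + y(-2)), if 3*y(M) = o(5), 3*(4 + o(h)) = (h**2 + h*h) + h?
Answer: -1116500/9 ≈ -1.2406e+5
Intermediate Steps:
o(h) = -4 + h/3 + 2*h**2/3 (o(h) = -4 + ((h**2 + h*h) + h)/3 = -4 + ((h**2 + h**2) + h)/3 = -4 + (2*h**2 + h)/3 = -4 + (h + 2*h**2)/3 = -4 + (h/3 + 2*h**2/3) = -4 + h/3 + 2*h**2/3)
y(M) = 43/9 (y(M) = (-4 + (1/3)*5 + (2/3)*5**2)/3 = (-4 + 5/3 + (2/3)*25)/3 = (-4 + 5/3 + 50/3)/3 = (1/3)*(43/3) = 43/9)
-308*(398 + y(-2)) = -308*(398 + 43/9) = -308*3625/9 = -1116500/9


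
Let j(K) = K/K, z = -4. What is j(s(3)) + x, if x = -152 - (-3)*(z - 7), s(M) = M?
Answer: -184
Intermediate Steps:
j(K) = 1
x = -185 (x = -152 - (-3)*(-4 - 7) = -152 - (-3)*(-11) = -152 - 1*33 = -152 - 33 = -185)
j(s(3)) + x = 1 - 185 = -184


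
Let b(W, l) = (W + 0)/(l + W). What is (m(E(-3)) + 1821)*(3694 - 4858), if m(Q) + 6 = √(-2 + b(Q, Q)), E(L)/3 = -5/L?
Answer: -2112660 - 582*I*√6 ≈ -2.1127e+6 - 1425.6*I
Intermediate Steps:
E(L) = -15/L (E(L) = 3*(-5/L) = -15/L)
b(W, l) = W/(W + l)
m(Q) = -6 + I*√6/2 (m(Q) = -6 + √(-2 + Q/(Q + Q)) = -6 + √(-2 + Q/((2*Q))) = -6 + √(-2 + Q*(1/(2*Q))) = -6 + √(-2 + ½) = -6 + √(-3/2) = -6 + I*√6/2)
(m(E(-3)) + 1821)*(3694 - 4858) = ((-6 + I*√6/2) + 1821)*(3694 - 4858) = (1815 + I*√6/2)*(-1164) = -2112660 - 582*I*√6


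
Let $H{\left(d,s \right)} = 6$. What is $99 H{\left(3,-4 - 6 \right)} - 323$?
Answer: $271$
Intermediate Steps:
$99 H{\left(3,-4 - 6 \right)} - 323 = 99 \cdot 6 - 323 = 594 - 323 = 271$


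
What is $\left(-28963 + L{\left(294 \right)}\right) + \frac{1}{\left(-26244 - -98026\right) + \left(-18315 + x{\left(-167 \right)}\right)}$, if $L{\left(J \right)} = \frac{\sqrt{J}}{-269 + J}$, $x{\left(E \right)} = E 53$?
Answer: $- \frac{1292213207}{44616} + \frac{7 \sqrt{6}}{25} \approx -28962.0$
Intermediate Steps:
$x{\left(E \right)} = 53 E$
$L{\left(J \right)} = \frac{\sqrt{J}}{-269 + J}$
$\left(-28963 + L{\left(294 \right)}\right) + \frac{1}{\left(-26244 - -98026\right) + \left(-18315 + x{\left(-167 \right)}\right)} = \left(-28963 + \frac{\sqrt{294}}{-269 + 294}\right) + \frac{1}{\left(-26244 - -98026\right) + \left(-18315 + 53 \left(-167\right)\right)} = \left(-28963 + \frac{7 \sqrt{6}}{25}\right) + \frac{1}{\left(-26244 + 98026\right) - 27166} = \left(-28963 + 7 \sqrt{6} \cdot \frac{1}{25}\right) + \frac{1}{71782 - 27166} = \left(-28963 + \frac{7 \sqrt{6}}{25}\right) + \frac{1}{44616} = - \frac{1292213207}{44616} + \frac{7 \sqrt{6}}{25}$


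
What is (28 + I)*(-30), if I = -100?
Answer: 2160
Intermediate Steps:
(28 + I)*(-30) = (28 - 100)*(-30) = -72*(-30) = 2160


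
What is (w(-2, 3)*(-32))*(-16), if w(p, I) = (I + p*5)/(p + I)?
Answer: -3584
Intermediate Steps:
w(p, I) = (I + 5*p)/(I + p)
(w(-2, 3)*(-32))*(-16) = (((3 + 5*(-2))/(3 - 2))*(-32))*(-16) = (((3 - 10)/1)*(-32))*(-16) = ((1*(-7))*(-32))*(-16) = -7*(-32)*(-16) = 224*(-16) = -3584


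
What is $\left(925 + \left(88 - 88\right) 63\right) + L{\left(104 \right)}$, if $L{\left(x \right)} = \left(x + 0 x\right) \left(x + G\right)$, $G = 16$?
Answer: $13405$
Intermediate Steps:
$L{\left(x \right)} = x \left(16 + x\right)$ ($L{\left(x \right)} = \left(x + 0 x\right) \left(x + 16\right) = \left(x + 0\right) \left(16 + x\right) = x \left(16 + x\right)$)
$\left(925 + \left(88 - 88\right) 63\right) + L{\left(104 \right)} = \left(925 + \left(88 - 88\right) 63\right) + 104 \left(16 + 104\right) = \left(925 + 0 \cdot 63\right) + 104 \cdot 120 = \left(925 + 0\right) + 12480 = 925 + 12480 = 13405$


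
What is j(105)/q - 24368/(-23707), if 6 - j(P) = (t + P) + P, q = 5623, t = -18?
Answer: 132611762/133304461 ≈ 0.99480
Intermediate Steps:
j(P) = 24 - 2*P (j(P) = 6 - ((-18 + P) + P) = 6 - (-18 + 2*P) = 6 + (18 - 2*P) = 24 - 2*P)
j(105)/q - 24368/(-23707) = (24 - 2*105)/5623 - 24368/(-23707) = (24 - 210)*(1/5623) - 24368*(-1/23707) = -186*1/5623 + 24368/23707 = -186/5623 + 24368/23707 = 132611762/133304461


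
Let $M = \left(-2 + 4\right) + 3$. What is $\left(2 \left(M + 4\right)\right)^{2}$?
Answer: $324$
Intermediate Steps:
$M = 5$ ($M = 2 + 3 = 5$)
$\left(2 \left(M + 4\right)\right)^{2} = \left(2 \left(5 + 4\right)\right)^{2} = \left(2 \cdot 9\right)^{2} = 18^{2} = 324$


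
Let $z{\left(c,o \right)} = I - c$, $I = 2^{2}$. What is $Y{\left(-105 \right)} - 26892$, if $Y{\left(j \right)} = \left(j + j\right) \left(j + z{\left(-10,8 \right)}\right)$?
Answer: $-7782$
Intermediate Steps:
$I = 4$
$z{\left(c,o \right)} = 4 - c$
$Y{\left(j \right)} = 2 j \left(14 + j\right)$ ($Y{\left(j \right)} = \left(j + j\right) \left(j + \left(4 - -10\right)\right) = 2 j \left(j + \left(4 + 10\right)\right) = 2 j \left(j + 14\right) = 2 j \left(14 + j\right)$)
$Y{\left(-105 \right)} - 26892 = 2 \left(-105\right) \left(14 - 105\right) - 26892 = 2 \left(-105\right) \left(-91\right) - 26892 = 19110 - 26892 = -7782$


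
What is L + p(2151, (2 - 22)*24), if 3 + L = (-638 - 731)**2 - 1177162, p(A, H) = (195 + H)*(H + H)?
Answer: 970596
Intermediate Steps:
p(A, H) = 2*H*(195 + H) (p(A, H) = (195 + H)*(2*H) = 2*H*(195 + H))
L = 696996 (L = -3 + ((-638 - 731)**2 - 1177162) = -3 + ((-1369)**2 - 1177162) = -3 + (1874161 - 1177162) = -3 + 696999 = 696996)
L + p(2151, (2 - 22)*24) = 696996 + 2*((2 - 22)*24)*(195 + (2 - 22)*24) = 696996 + 2*(-20*24)*(195 - 20*24) = 696996 + 2*(-480)*(195 - 480) = 696996 + 2*(-480)*(-285) = 696996 + 273600 = 970596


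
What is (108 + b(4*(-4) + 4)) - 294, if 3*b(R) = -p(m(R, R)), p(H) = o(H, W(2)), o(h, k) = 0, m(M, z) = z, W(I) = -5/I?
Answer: -186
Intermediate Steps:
p(H) = 0
b(R) = 0 (b(R) = (-1*0)/3 = (⅓)*0 = 0)
(108 + b(4*(-4) + 4)) - 294 = (108 + 0) - 294 = 108 - 294 = -186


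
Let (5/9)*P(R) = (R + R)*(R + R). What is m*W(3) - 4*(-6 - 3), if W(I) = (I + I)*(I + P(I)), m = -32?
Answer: -64908/5 ≈ -12982.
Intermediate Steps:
P(R) = 36*R**2/5 (P(R) = 9*((R + R)*(R + R))/5 = 9*((2*R)*(2*R))/5 = 9*(4*R**2)/5 = 36*R**2/5)
W(I) = 2*I*(I + 36*I**2/5) (W(I) = (I + I)*(I + 36*I**2/5) = (2*I)*(I + 36*I**2/5) = 2*I*(I + 36*I**2/5))
m*W(3) - 4*(-6 - 3) = -32*3**2*(2 + (72/5)*3) - 4*(-6 - 3) = -288*(2 + 216/5) - 4*(-9) = -288*226/5 + 36 = -32*2034/5 + 36 = -65088/5 + 36 = -64908/5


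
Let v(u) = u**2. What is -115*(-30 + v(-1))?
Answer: 3335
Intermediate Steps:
-115*(-30 + v(-1)) = -115*(-30 + (-1)**2) = -115*(-30 + 1) = -115*(-29) = 3335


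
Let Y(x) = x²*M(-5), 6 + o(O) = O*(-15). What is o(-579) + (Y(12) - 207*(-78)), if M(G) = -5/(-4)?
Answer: 25005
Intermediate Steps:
o(O) = -6 - 15*O (o(O) = -6 + O*(-15) = -6 - 15*O)
M(G) = 5/4 (M(G) = -5*(-¼) = 5/4)
Y(x) = 5*x²/4 (Y(x) = x²*(5/4) = 5*x²/4)
o(-579) + (Y(12) - 207*(-78)) = (-6 - 15*(-579)) + ((5/4)*12² - 207*(-78)) = (-6 + 8685) + ((5/4)*144 + 16146) = 8679 + (180 + 16146) = 8679 + 16326 = 25005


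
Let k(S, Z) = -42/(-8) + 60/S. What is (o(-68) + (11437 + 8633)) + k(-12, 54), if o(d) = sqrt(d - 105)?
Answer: 80281/4 + I*sqrt(173) ≈ 20070.0 + 13.153*I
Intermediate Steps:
k(S, Z) = 21/4 + 60/S (k(S, Z) = -42*(-1/8) + 60/S = 21/4 + 60/S)
o(d) = sqrt(-105 + d)
(o(-68) + (11437 + 8633)) + k(-12, 54) = (sqrt(-105 - 68) + (11437 + 8633)) + (21/4 + 60/(-12)) = (sqrt(-173) + 20070) + (21/4 + 60*(-1/12)) = (I*sqrt(173) + 20070) + (21/4 - 5) = (20070 + I*sqrt(173)) + 1/4 = 80281/4 + I*sqrt(173)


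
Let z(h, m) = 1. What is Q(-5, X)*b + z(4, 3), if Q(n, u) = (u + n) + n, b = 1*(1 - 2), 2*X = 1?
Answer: 21/2 ≈ 10.500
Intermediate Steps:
X = ½ (X = (½)*1 = ½ ≈ 0.50000)
b = -1 (b = 1*(-1) = -1)
Q(n, u) = u + 2*n (Q(n, u) = (n + u) + n = u + 2*n)
Q(-5, X)*b + z(4, 3) = (½ + 2*(-5))*(-1) + 1 = (½ - 10)*(-1) + 1 = -19/2*(-1) + 1 = 19/2 + 1 = 21/2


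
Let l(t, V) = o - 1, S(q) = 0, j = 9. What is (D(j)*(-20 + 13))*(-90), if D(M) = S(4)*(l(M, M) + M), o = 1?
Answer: 0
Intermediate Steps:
l(t, V) = 0 (l(t, V) = 1 - 1 = 0)
D(M) = 0 (D(M) = 0*(0 + M) = 0*M = 0)
(D(j)*(-20 + 13))*(-90) = (0*(-20 + 13))*(-90) = (0*(-7))*(-90) = 0*(-90) = 0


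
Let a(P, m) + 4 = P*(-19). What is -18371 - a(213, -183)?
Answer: -14320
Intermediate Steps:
a(P, m) = -4 - 19*P (a(P, m) = -4 + P*(-19) = -4 - 19*P)
-18371 - a(213, -183) = -18371 - (-4 - 19*213) = -18371 - (-4 - 4047) = -18371 - 1*(-4051) = -18371 + 4051 = -14320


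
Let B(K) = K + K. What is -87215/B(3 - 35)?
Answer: 87215/64 ≈ 1362.7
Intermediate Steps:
B(K) = 2*K
-87215/B(3 - 35) = -87215*1/(2*(3 - 35)) = -87215/(2*(-32)) = -87215/(-64) = -87215*(-1/64) = 87215/64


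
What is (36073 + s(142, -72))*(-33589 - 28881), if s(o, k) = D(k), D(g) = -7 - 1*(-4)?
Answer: -2253292900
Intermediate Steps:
D(g) = -3 (D(g) = -7 + 4 = -3)
s(o, k) = -3
(36073 + s(142, -72))*(-33589 - 28881) = (36073 - 3)*(-33589 - 28881) = 36070*(-62470) = -2253292900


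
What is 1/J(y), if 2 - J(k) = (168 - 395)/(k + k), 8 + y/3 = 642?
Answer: 3804/7835 ≈ 0.48551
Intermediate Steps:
y = 1902 (y = -24 + 3*642 = -24 + 1926 = 1902)
J(k) = 2 + 227/(2*k) (J(k) = 2 - (168 - 395)/(k + k) = 2 - (-227)/(2*k) = 2 + 227/(2*k))
1/J(y) = 1/(2 + (227/2)/1902) = 1/(2 + (227/2)*(1/1902)) = 1/(2 + 227/3804) = 1/(7835/3804) = 3804/7835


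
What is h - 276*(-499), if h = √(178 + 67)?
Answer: 137724 + 7*√5 ≈ 1.3774e+5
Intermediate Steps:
h = 7*√5 (h = √245 = 7*√5 ≈ 15.652)
h - 276*(-499) = 7*√5 - 276*(-499) = 7*√5 + 137724 = 137724 + 7*√5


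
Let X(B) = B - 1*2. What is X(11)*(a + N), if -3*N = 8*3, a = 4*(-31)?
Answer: -1188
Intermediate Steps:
X(B) = -2 + B (X(B) = B - 2 = -2 + B)
a = -124
N = -8 (N = -8*3/3 = -⅓*24 = -8)
X(11)*(a + N) = (-2 + 11)*(-124 - 8) = 9*(-132) = -1188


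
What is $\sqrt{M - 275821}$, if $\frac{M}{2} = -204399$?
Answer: $13 i \sqrt{4051} \approx 827.42 i$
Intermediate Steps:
$M = -408798$ ($M = 2 \left(-204399\right) = -408798$)
$\sqrt{M - 275821} = \sqrt{-408798 - 275821} = \sqrt{-684619} = 13 i \sqrt{4051}$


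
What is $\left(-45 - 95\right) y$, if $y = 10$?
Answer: $-1400$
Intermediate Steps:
$\left(-45 - 95\right) y = \left(-45 - 95\right) 10 = \left(-140\right) 10 = -1400$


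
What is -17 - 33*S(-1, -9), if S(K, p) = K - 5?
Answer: 181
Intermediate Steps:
S(K, p) = -5 + K
-17 - 33*S(-1, -9) = -17 - 33*(-5 - 1) = -17 - 33*(-6) = -17 + 198 = 181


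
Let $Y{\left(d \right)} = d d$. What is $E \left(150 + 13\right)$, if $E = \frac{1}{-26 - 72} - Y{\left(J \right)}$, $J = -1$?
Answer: $- \frac{16137}{98} \approx -164.66$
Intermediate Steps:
$Y{\left(d \right)} = d^{2}$
$E = - \frac{99}{98}$ ($E = \frac{1}{-26 - 72} - \left(-1\right)^{2} = \frac{1}{-98} - 1 = - \frac{1}{98} - 1 = - \frac{99}{98} \approx -1.0102$)
$E \left(150 + 13\right) = - \frac{99 \left(150 + 13\right)}{98} = \left(- \frac{99}{98}\right) 163 = - \frac{16137}{98}$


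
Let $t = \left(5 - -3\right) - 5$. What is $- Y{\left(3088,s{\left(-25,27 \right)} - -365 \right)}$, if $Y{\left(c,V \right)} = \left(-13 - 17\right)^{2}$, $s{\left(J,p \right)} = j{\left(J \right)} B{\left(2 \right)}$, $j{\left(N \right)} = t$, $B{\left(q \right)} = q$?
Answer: $-900$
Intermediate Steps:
$t = 3$ ($t = \left(5 + 3\right) - 5 = 8 - 5 = 3$)
$j{\left(N \right)} = 3$
$s{\left(J,p \right)} = 6$ ($s{\left(J,p \right)} = 3 \cdot 2 = 6$)
$Y{\left(c,V \right)} = 900$ ($Y{\left(c,V \right)} = \left(-30\right)^{2} = 900$)
$- Y{\left(3088,s{\left(-25,27 \right)} - -365 \right)} = \left(-1\right) 900 = -900$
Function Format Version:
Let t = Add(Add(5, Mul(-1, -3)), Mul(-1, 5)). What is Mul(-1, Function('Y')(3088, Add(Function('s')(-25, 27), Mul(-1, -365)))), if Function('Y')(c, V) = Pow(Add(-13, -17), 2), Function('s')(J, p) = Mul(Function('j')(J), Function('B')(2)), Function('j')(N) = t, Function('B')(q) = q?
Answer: -900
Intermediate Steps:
t = 3 (t = Add(Add(5, 3), -5) = Add(8, -5) = 3)
Function('j')(N) = 3
Function('s')(J, p) = 6 (Function('s')(J, p) = Mul(3, 2) = 6)
Function('Y')(c, V) = 900 (Function('Y')(c, V) = Pow(-30, 2) = 900)
Mul(-1, Function('Y')(3088, Add(Function('s')(-25, 27), Mul(-1, -365)))) = Mul(-1, 900) = -900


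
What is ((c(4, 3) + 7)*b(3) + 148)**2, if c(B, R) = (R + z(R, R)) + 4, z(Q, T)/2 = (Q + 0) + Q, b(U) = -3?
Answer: 4900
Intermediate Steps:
z(Q, T) = 4*Q (z(Q, T) = 2*((Q + 0) + Q) = 2*(Q + Q) = 2*(2*Q) = 4*Q)
c(B, R) = 4 + 5*R (c(B, R) = (R + 4*R) + 4 = 5*R + 4 = 4 + 5*R)
((c(4, 3) + 7)*b(3) + 148)**2 = (((4 + 5*3) + 7)*(-3) + 148)**2 = (((4 + 15) + 7)*(-3) + 148)**2 = ((19 + 7)*(-3) + 148)**2 = (26*(-3) + 148)**2 = (-78 + 148)**2 = 70**2 = 4900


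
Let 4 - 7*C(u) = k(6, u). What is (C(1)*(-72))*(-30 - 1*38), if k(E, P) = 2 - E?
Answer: 39168/7 ≈ 5595.4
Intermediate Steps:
C(u) = 8/7 (C(u) = 4/7 - (2 - 1*6)/7 = 4/7 - (2 - 6)/7 = 4/7 - 1/7*(-4) = 4/7 + 4/7 = 8/7)
(C(1)*(-72))*(-30 - 1*38) = ((8/7)*(-72))*(-30 - 1*38) = -576*(-30 - 38)/7 = -576/7*(-68) = 39168/7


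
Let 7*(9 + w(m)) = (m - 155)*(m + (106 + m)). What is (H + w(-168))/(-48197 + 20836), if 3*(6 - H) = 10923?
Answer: -48782/191527 ≈ -0.25470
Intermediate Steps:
H = -3635 (H = 6 - ⅓*10923 = 6 - 3641 = -3635)
w(m) = -9 + (-155 + m)*(106 + 2*m)/7 (w(m) = -9 + ((m - 155)*(m + (106 + m)))/7 = -9 + ((-155 + m)*(106 + 2*m))/7 = -9 + (-155 + m)*(106 + 2*m)/7)
(H + w(-168))/(-48197 + 20836) = (-3635 + (-16493/7 - 204/7*(-168) + (2/7)*(-168)²))/(-48197 + 20836) = (-3635 + (-16493/7 + 4896 + (2/7)*28224))/(-27361) = (-3635 + (-16493/7 + 4896 + 8064))*(-1/27361) = (-3635 + 74227/7)*(-1/27361) = (48782/7)*(-1/27361) = -48782/191527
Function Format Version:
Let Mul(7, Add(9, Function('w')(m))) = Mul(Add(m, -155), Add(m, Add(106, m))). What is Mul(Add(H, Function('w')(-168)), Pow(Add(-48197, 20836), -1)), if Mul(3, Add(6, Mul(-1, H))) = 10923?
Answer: Rational(-48782, 191527) ≈ -0.25470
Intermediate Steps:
H = -3635 (H = Add(6, Mul(Rational(-1, 3), 10923)) = Add(6, -3641) = -3635)
Function('w')(m) = Add(-9, Mul(Rational(1, 7), Add(-155, m), Add(106, Mul(2, m)))) (Function('w')(m) = Add(-9, Mul(Rational(1, 7), Mul(Add(m, -155), Add(m, Add(106, m))))) = Add(-9, Mul(Rational(1, 7), Mul(Add(-155, m), Add(106, Mul(2, m))))) = Add(-9, Mul(Rational(1, 7), Add(-155, m), Add(106, Mul(2, m)))))
Mul(Add(H, Function('w')(-168)), Pow(Add(-48197, 20836), -1)) = Mul(Add(-3635, Add(Rational(-16493, 7), Mul(Rational(-204, 7), -168), Mul(Rational(2, 7), Pow(-168, 2)))), Pow(Add(-48197, 20836), -1)) = Mul(Add(-3635, Add(Rational(-16493, 7), 4896, Mul(Rational(2, 7), 28224))), Pow(-27361, -1)) = Mul(Add(-3635, Add(Rational(-16493, 7), 4896, 8064)), Rational(-1, 27361)) = Mul(Add(-3635, Rational(74227, 7)), Rational(-1, 27361)) = Mul(Rational(48782, 7), Rational(-1, 27361)) = Rational(-48782, 191527)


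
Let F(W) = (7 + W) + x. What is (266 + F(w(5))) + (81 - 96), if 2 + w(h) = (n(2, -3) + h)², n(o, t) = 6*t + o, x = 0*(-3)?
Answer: 377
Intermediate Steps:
x = 0
n(o, t) = o + 6*t
w(h) = -2 + (-16 + h)² (w(h) = -2 + ((2 + 6*(-3)) + h)² = -2 + ((2 - 18) + h)² = -2 + (-16 + h)²)
F(W) = 7 + W (F(W) = (7 + W) + 0 = 7 + W)
(266 + F(w(5))) + (81 - 96) = (266 + (7 + (-2 + (-16 + 5)²))) + (81 - 96) = (266 + (7 + (-2 + (-11)²))) - 15 = (266 + (7 + (-2 + 121))) - 15 = (266 + (7 + 119)) - 15 = (266 + 126) - 15 = 392 - 15 = 377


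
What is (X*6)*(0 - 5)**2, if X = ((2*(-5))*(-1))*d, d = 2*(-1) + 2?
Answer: 0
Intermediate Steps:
d = 0 (d = -2 + 2 = 0)
X = 0 (X = ((2*(-5))*(-1))*0 = -10*(-1)*0 = 10*0 = 0)
(X*6)*(0 - 5)**2 = (0*6)*(0 - 5)**2 = 0*(-5)**2 = 0*25 = 0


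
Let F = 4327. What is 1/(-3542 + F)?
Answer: 1/785 ≈ 0.0012739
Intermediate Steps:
1/(-3542 + F) = 1/(-3542 + 4327) = 1/785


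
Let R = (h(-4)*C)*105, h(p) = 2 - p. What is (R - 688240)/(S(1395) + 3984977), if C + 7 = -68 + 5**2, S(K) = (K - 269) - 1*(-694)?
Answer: -7420/41101 ≈ -0.18053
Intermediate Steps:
S(K) = 425 + K (S(K) = (-269 + K) + 694 = 425 + K)
C = -50 (C = -7 + (-68 + 5**2) = -7 + (-68 + 25) = -7 - 43 = -50)
R = -31500 (R = ((2 - 1*(-4))*(-50))*105 = ((2 + 4)*(-50))*105 = (6*(-50))*105 = -300*105 = -31500)
(R - 688240)/(S(1395) + 3984977) = (-31500 - 688240)/((425 + 1395) + 3984977) = -719740/(1820 + 3984977) = -719740/3986797 = -719740*1/3986797 = -7420/41101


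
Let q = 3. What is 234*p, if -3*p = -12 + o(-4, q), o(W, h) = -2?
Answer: 1092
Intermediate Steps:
p = 14/3 (p = -(-12 - 2)/3 = -1/3*(-14) = 14/3 ≈ 4.6667)
234*p = 234*(14/3) = 1092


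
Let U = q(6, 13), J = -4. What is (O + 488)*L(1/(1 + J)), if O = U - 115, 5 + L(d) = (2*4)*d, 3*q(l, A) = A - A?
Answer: -8579/3 ≈ -2859.7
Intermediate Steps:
q(l, A) = 0 (q(l, A) = (A - A)/3 = (1/3)*0 = 0)
U = 0
L(d) = -5 + 8*d (L(d) = -5 + (2*4)*d = -5 + 8*d)
O = -115 (O = 0 - 115 = -115)
(O + 488)*L(1/(1 + J)) = (-115 + 488)*(-5 + 8/(1 - 4)) = 373*(-5 + 8/(-3)) = 373*(-5 + 8*(-1/3)) = 373*(-5 - 8/3) = 373*(-23/3) = -8579/3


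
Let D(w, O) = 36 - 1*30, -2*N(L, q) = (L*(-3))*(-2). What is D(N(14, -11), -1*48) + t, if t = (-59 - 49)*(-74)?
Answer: 7998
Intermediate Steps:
N(L, q) = -3*L (N(L, q) = -L*(-3)*(-2)/2 = -(-3*L)*(-2)/2 = -3*L)
D(w, O) = 6 (D(w, O) = 36 - 30 = 6)
t = 7992 (t = -108*(-74) = 7992)
D(N(14, -11), -1*48) + t = 6 + 7992 = 7998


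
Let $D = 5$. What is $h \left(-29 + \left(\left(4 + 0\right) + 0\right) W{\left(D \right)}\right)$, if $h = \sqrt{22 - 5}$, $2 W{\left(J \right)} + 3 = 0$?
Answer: $- 35 \sqrt{17} \approx -144.31$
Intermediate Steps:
$W{\left(J \right)} = - \frac{3}{2}$ ($W{\left(J \right)} = - \frac{3}{2} + \frac{1}{2} \cdot 0 = - \frac{3}{2} + 0 = - \frac{3}{2}$)
$h = \sqrt{17} \approx 4.1231$
$h \left(-29 + \left(\left(4 + 0\right) + 0\right) W{\left(D \right)}\right) = \sqrt{17} \left(-29 + \left(\left(4 + 0\right) + 0\right) \left(- \frac{3}{2}\right)\right) = \sqrt{17} \left(-29 + \left(4 + 0\right) \left(- \frac{3}{2}\right)\right) = \sqrt{17} \left(-29 + 4 \left(- \frac{3}{2}\right)\right) = \sqrt{17} \left(-29 - 6\right) = \sqrt{17} \left(-35\right) = - 35 \sqrt{17}$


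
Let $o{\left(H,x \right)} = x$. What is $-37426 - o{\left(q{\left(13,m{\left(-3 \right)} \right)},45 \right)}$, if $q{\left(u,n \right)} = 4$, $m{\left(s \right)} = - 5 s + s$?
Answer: $-37471$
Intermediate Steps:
$m{\left(s \right)} = - 4 s$
$-37426 - o{\left(q{\left(13,m{\left(-3 \right)} \right)},45 \right)} = -37426 - 45 = -37471$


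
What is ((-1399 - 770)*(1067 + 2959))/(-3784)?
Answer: 396927/172 ≈ 2307.7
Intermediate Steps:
((-1399 - 770)*(1067 + 2959))/(-3784) = -2169*4026*(-1/3784) = -8732394*(-1/3784) = 396927/172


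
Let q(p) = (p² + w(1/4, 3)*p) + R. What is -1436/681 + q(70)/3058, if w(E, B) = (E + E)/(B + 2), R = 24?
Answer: -1033277/2082498 ≈ -0.49617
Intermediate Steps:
w(E, B) = 2*E/(2 + B) (w(E, B) = (2*E)/(2 + B) = 2*E/(2 + B))
q(p) = 24 + p² + p/10 (q(p) = (p² + (2/(4*(2 + 3)))*p) + 24 = (p² + (2*(¼)/5)*p) + 24 = (p² + (2*(¼)*(⅕))*p) + 24 = (p² + p/10) + 24 = 24 + p² + p/10)
-1436/681 + q(70)/3058 = -1436/681 + (24 + 70² + (⅒)*70)/3058 = -1436*1/681 + (24 + 4900 + 7)*(1/3058) = -1436/681 + 4931*(1/3058) = -1436/681 + 4931/3058 = -1033277/2082498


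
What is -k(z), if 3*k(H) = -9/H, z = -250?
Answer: -3/250 ≈ -0.012000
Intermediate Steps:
k(H) = -3/H (k(H) = (-9/H)/3 = -3/H)
-k(z) = -(-3)/(-250) = -(-3)*(-1)/250 = -1*3/250 = -3/250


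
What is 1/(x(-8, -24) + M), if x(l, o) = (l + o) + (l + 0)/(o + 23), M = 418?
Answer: 1/394 ≈ 0.0025381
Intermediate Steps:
x(l, o) = l + o + l/(23 + o) (x(l, o) = (l + o) + l/(23 + o) = l + o + l/(23 + o))
1/(x(-8, -24) + M) = 1/(((-24)² + 23*(-24) + 24*(-8) - 8*(-24))/(23 - 24) + 418) = 1/((576 - 552 - 192 + 192)/(-1) + 418) = 1/(-1*24 + 418) = 1/(-24 + 418) = 1/394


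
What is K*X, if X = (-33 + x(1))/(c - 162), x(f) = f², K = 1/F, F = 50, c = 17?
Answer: 16/3625 ≈ 0.0044138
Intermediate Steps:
K = 1/50 ≈ 0.020000
X = 32/145 (X = (-33 + 1²)/(17 - 162) = (-33 + 1)/(-145) = -32*(-1/145) = 32/145 ≈ 0.22069)
K*X = (1/50)*(32/145) = 16/3625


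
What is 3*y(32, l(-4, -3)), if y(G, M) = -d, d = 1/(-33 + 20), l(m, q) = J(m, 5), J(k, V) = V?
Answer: 3/13 ≈ 0.23077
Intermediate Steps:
l(m, q) = 5
d = -1/13 (d = 1/(-13) = -1/13 ≈ -0.076923)
y(G, M) = 1/13 (y(G, M) = -1*(-1/13) = 1/13)
3*y(32, l(-4, -3)) = 3*(1/13) = 3/13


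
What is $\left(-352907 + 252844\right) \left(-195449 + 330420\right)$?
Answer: $-13505603173$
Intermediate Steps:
$\left(-352907 + 252844\right) \left(-195449 + 330420\right) = \left(-100063\right) 134971 = -13505603173$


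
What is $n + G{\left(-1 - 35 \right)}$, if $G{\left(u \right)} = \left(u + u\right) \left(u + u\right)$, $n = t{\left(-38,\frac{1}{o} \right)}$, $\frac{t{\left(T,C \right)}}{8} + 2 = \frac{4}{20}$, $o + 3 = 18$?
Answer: $\frac{25848}{5} \approx 5169.6$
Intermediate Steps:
$o = 15$ ($o = -3 + 18 = 15$)
$t{\left(T,C \right)} = - \frac{72}{5}$ ($t{\left(T,C \right)} = -16 + 8 \cdot \frac{4}{20} = -16 + 8 \cdot 4 \cdot \frac{1}{20} = -16 + 8 \cdot \frac{1}{5} = -16 + \frac{8}{5} = - \frac{72}{5}$)
$n = - \frac{72}{5} \approx -14.4$
$G{\left(u \right)} = 4 u^{2}$ ($G{\left(u \right)} = 2 u 2 u = 4 u^{2}$)
$n + G{\left(-1 - 35 \right)} = - \frac{72}{5} + 4 \left(-1 - 35\right)^{2} = - \frac{72}{5} + 4 \left(-36\right)^{2} = - \frac{72}{5} + 4 \cdot 1296 = - \frac{72}{5} + 5184 = \frac{25848}{5}$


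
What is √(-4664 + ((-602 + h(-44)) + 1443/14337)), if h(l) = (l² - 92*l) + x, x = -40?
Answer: √191197937/531 ≈ 26.040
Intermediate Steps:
h(l) = -40 + l² - 92*l (h(l) = (l² - 92*l) - 40 = -40 + l² - 92*l)
√(-4664 + ((-602 + h(-44)) + 1443/14337)) = √(-4664 + ((-602 + (-40 + (-44)² - 92*(-44))) + 1443/14337)) = √(-4664 + ((-602 + (-40 + 1936 + 4048)) + 1443*(1/14337))) = √(-4664 + ((-602 + 5944) + 481/4779)) = √(-4664 + (5342 + 481/4779)) = √(-4664 + 25529899/4779) = √(3240643/4779) = √191197937/531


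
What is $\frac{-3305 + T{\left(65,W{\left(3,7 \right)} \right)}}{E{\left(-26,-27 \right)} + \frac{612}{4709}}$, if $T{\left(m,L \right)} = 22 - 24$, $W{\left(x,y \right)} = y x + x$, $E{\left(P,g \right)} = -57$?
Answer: $\frac{916039}{15753} \approx 58.15$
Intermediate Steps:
$W{\left(x,y \right)} = x + x y$ ($W{\left(x,y \right)} = x y + x = x + x y$)
$T{\left(m,L \right)} = -2$
$\frac{-3305 + T{\left(65,W{\left(3,7 \right)} \right)}}{E{\left(-26,-27 \right)} + \frac{612}{4709}} = \frac{-3305 - 2}{-57 + \frac{612}{4709}} = - \frac{3307}{-57 + 612 \cdot \frac{1}{4709}} = - \frac{3307}{-57 + \frac{36}{277}} = - \frac{3307}{- \frac{15753}{277}} = \left(-3307\right) \left(- \frac{277}{15753}\right) = \frac{916039}{15753}$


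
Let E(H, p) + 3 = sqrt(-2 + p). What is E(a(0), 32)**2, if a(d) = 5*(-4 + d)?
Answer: (3 - sqrt(30))**2 ≈ 6.1366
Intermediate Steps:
a(d) = -20 + 5*d
E(H, p) = -3 + sqrt(-2 + p)
E(a(0), 32)**2 = (-3 + sqrt(-2 + 32))**2 = (-3 + sqrt(30))**2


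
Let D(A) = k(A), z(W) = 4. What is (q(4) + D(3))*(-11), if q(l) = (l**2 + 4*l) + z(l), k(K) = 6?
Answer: -462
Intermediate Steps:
D(A) = 6
q(l) = 4 + l**2 + 4*l (q(l) = (l**2 + 4*l) + 4 = 4 + l**2 + 4*l)
(q(4) + D(3))*(-11) = ((4 + 4**2 + 4*4) + 6)*(-11) = ((4 + 16 + 16) + 6)*(-11) = (36 + 6)*(-11) = 42*(-11) = -462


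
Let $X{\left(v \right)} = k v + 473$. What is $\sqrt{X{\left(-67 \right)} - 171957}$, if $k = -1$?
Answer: $i \sqrt{171417} \approx 414.03 i$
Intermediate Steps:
$X{\left(v \right)} = 473 - v$ ($X{\left(v \right)} = - v + 473 = 473 - v$)
$\sqrt{X{\left(-67 \right)} - 171957} = \sqrt{\left(473 - -67\right) - 171957} = \sqrt{\left(473 + 67\right) - 171957} = \sqrt{540 - 171957} = \sqrt{-171417} = i \sqrt{171417}$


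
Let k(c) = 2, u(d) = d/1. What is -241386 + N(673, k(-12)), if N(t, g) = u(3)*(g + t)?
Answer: -239361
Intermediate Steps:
u(d) = d (u(d) = d*1 = d)
N(t, g) = 3*g + 3*t (N(t, g) = 3*(g + t) = 3*g + 3*t)
-241386 + N(673, k(-12)) = -241386 + (3*2 + 3*673) = -241386 + (6 + 2019) = -241386 + 2025 = -239361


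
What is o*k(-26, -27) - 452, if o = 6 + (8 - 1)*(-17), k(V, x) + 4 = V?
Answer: 2938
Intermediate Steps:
k(V, x) = -4 + V
o = -113 (o = 6 + 7*(-17) = 6 - 119 = -113)
o*k(-26, -27) - 452 = -113*(-4 - 26) - 452 = -113*(-30) - 452 = 3390 - 452 = 2938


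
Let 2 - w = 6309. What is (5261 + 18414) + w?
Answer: 17368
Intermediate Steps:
w = -6307 (w = 2 - 1*6309 = 2 - 6309 = -6307)
(5261 + 18414) + w = (5261 + 18414) - 6307 = 23675 - 6307 = 17368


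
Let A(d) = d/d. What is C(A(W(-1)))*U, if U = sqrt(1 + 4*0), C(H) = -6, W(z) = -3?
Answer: -6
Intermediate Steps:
A(d) = 1
U = 1 (U = sqrt(1 + 0) = sqrt(1) = 1)
C(A(W(-1)))*U = -6*1 = -6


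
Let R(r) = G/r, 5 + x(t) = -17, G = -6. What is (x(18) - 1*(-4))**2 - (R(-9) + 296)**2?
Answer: -789184/9 ≈ -87687.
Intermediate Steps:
x(t) = -22 (x(t) = -5 - 17 = -22)
R(r) = -6/r
(x(18) - 1*(-4))**2 - (R(-9) + 296)**2 = (-22 - 1*(-4))**2 - (-6/(-9) + 296)**2 = (-22 + 4)**2 - (-6*(-1/9) + 296)**2 = (-18)**2 - (2/3 + 296)**2 = 324 - (890/3)**2 = 324 - 1*792100/9 = 324 - 792100/9 = -789184/9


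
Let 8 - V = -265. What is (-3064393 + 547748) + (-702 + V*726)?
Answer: -2319149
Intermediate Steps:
V = 273 (V = 8 - 1*(-265) = 8 + 265 = 273)
(-3064393 + 547748) + (-702 + V*726) = (-3064393 + 547748) + (-702 + 273*726) = -2516645 + (-702 + 198198) = -2516645 + 197496 = -2319149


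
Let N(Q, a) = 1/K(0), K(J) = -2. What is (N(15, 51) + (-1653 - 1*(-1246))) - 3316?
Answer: -7447/2 ≈ -3723.5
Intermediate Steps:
N(Q, a) = -1/2 (N(Q, a) = 1/(-2) = -1/2)
(N(15, 51) + (-1653 - 1*(-1246))) - 3316 = (-1/2 + (-1653 - 1*(-1246))) - 3316 = (-1/2 + (-1653 + 1246)) - 3316 = (-1/2 - 407) - 3316 = -815/2 - 3316 = -7447/2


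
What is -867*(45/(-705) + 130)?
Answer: -5294769/47 ≈ -1.1265e+5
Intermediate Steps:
-867*(45/(-705) + 130) = -867*(45*(-1/705) + 130) = -867*(-3/47 + 130) = -867*6107/47 = -5294769/47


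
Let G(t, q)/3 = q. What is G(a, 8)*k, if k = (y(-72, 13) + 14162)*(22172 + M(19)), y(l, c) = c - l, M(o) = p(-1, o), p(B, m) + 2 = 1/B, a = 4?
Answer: 7580201832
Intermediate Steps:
p(B, m) = -2 + 1/B
G(t, q) = 3*q
M(o) = -3 (M(o) = -2 + 1/(-1) = -2 - 1 = -3)
k = 315841743 (k = ((13 - 1*(-72)) + 14162)*(22172 - 3) = ((13 + 72) + 14162)*22169 = (85 + 14162)*22169 = 14247*22169 = 315841743)
G(a, 8)*k = (3*8)*315841743 = 24*315841743 = 7580201832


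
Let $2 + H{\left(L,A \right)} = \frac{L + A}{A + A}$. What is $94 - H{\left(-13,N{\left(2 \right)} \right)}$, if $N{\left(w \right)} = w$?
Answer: $\frac{395}{4} \approx 98.75$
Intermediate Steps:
$H{\left(L,A \right)} = -2 + \frac{A + L}{2 A}$ ($H{\left(L,A \right)} = -2 + \frac{L + A}{A + A} = -2 + \frac{A + L}{2 A}$)
$94 - H{\left(-13,N{\left(2 \right)} \right)} = 94 - \frac{-13 - 6}{2 \cdot 2} = 94 - \frac{1}{2} \cdot \frac{1}{2} \left(-13 - 6\right) = 94 - \frac{1}{2} \cdot \frac{1}{2} \left(-19\right) = 94 - - \frac{19}{4} = 94 + \frac{19}{4} = \frac{395}{4}$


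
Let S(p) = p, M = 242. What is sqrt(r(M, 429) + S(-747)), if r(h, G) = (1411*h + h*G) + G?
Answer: sqrt(444962) ≈ 667.05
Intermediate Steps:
r(h, G) = G + 1411*h + G*h (r(h, G) = (1411*h + G*h) + G = G + 1411*h + G*h)
sqrt(r(M, 429) + S(-747)) = sqrt((429 + 1411*242 + 429*242) - 747) = sqrt((429 + 341462 + 103818) - 747) = sqrt(445709 - 747) = sqrt(444962)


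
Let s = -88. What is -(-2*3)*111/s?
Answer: -333/44 ≈ -7.5682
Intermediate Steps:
-(-2*3)*111/s = -(-2*3)*111/(-88) = -(-6)*111*(-1/88) = -(-6)*(-111)/88 = -1*333/44 = -333/44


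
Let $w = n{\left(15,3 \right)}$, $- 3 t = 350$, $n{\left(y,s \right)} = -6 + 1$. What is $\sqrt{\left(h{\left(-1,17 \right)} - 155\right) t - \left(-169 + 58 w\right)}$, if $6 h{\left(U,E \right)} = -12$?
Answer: $\frac{\sqrt{168981}}{3} \approx 137.02$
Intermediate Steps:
$n{\left(y,s \right)} = -5$
$t = - \frac{350}{3}$ ($t = \left(- \frac{1}{3}\right) 350 = - \frac{350}{3} \approx -116.67$)
$w = -5$
$h{\left(U,E \right)} = -2$ ($h{\left(U,E \right)} = \frac{1}{6} \left(-12\right) = -2$)
$\sqrt{\left(h{\left(-1,17 \right)} - 155\right) t - \left(-169 + 58 w\right)} = \sqrt{\left(-2 - 155\right) \left(- \frac{350}{3}\right) + \left(169 - -290\right)} = \sqrt{\left(-157\right) \left(- \frac{350}{3}\right) + \left(169 + 290\right)} = \sqrt{\frac{54950}{3} + 459} = \sqrt{\frac{56327}{3}} = \frac{\sqrt{168981}}{3}$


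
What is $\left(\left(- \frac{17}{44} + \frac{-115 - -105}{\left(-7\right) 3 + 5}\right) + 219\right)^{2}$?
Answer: $\frac{372219849}{7744} \approx 48066.0$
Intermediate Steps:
$\left(\left(- \frac{17}{44} + \frac{-115 - -105}{\left(-7\right) 3 + 5}\right) + 219\right)^{2} = \left(\left(\left(-17\right) \frac{1}{44} + \frac{-115 + 105}{-21 + 5}\right) + 219\right)^{2} = \left(\left(- \frac{17}{44} - \frac{10}{-16}\right) + 219\right)^{2} = \left(\left(- \frac{17}{44} - - \frac{5}{8}\right) + 219\right)^{2} = \left(\left(- \frac{17}{44} + \frac{5}{8}\right) + 219\right)^{2} = \left(\frac{21}{88} + 219\right)^{2} = \left(\frac{19293}{88}\right)^{2} = \frac{372219849}{7744}$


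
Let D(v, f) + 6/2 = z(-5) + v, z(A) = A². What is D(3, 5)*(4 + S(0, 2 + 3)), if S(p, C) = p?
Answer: 100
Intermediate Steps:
D(v, f) = 22 + v (D(v, f) = -3 + ((-5)² + v) = -3 + (25 + v) = 22 + v)
D(3, 5)*(4 + S(0, 2 + 3)) = (22 + 3)*(4 + 0) = 25*4 = 100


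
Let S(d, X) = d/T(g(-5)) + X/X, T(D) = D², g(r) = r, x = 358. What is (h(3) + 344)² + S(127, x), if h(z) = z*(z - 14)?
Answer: 2418177/25 ≈ 96727.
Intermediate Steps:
h(z) = z*(-14 + z)
S(d, X) = 1 + d/25 (S(d, X) = d/((-5)²) + X/X = d/25 + 1 = 1 + d/25)
(h(3) + 344)² + S(127, x) = (3*(-14 + 3) + 344)² + (1 + (1/25)*127) = (3*(-11) + 344)² + (1 + 127/25) = (-33 + 344)² + 152/25 = 311² + 152/25 = 96721 + 152/25 = 2418177/25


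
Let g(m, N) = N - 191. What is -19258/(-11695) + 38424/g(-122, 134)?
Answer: -149423658/222205 ≈ -672.46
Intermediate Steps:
g(m, N) = -191 + N
-19258/(-11695) + 38424/g(-122, 134) = -19258/(-11695) + 38424/(-191 + 134) = -19258*(-1/11695) + 38424/(-57) = 19258/11695 + 38424*(-1/57) = 19258/11695 - 12808/19 = -149423658/222205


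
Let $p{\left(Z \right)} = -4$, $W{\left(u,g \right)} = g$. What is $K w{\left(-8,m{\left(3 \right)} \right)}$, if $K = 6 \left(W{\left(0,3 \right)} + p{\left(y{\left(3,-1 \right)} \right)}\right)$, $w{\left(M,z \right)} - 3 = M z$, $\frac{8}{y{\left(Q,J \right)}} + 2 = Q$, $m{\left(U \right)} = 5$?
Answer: $222$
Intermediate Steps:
$y{\left(Q,J \right)} = \frac{8}{-2 + Q}$
$w{\left(M,z \right)} = 3 + M z$
$K = -6$ ($K = 6 \left(3 - 4\right) = 6 \left(-1\right) = -6$)
$K w{\left(-8,m{\left(3 \right)} \right)} = - 6 \left(3 - 40\right) = \left(-6\right) \left(-37\right) = 222$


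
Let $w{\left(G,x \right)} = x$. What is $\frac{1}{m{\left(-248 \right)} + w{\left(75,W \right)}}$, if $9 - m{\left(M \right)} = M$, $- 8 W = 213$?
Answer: $\frac{8}{1843} \approx 0.0043407$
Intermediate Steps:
$W = - \frac{213}{8}$ ($W = \left(- \frac{1}{8}\right) 213 = - \frac{213}{8} \approx -26.625$)
$m{\left(M \right)} = 9 - M$
$\frac{1}{m{\left(-248 \right)} + w{\left(75,W \right)}} = \frac{1}{\left(9 - -248\right) - \frac{213}{8}} = \frac{1}{\left(9 + 248\right) - \frac{213}{8}} = \frac{1}{257 - \frac{213}{8}} = \frac{1}{\frac{1843}{8}} = \frac{8}{1843}$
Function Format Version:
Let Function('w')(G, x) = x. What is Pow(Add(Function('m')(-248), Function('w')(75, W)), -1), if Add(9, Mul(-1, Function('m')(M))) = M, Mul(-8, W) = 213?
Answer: Rational(8, 1843) ≈ 0.0043407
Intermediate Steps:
W = Rational(-213, 8) (W = Mul(Rational(-1, 8), 213) = Rational(-213, 8) ≈ -26.625)
Function('m')(M) = Add(9, Mul(-1, M))
Pow(Add(Function('m')(-248), Function('w')(75, W)), -1) = Pow(Add(Add(9, Mul(-1, -248)), Rational(-213, 8)), -1) = Pow(Add(Add(9, 248), Rational(-213, 8)), -1) = Pow(Add(257, Rational(-213, 8)), -1) = Pow(Rational(1843, 8), -1) = Rational(8, 1843)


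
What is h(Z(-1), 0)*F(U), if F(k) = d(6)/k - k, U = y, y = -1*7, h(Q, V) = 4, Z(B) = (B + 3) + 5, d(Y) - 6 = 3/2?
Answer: 166/7 ≈ 23.714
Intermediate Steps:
d(Y) = 15/2 (d(Y) = 6 + 3/2 = 15/2)
Z(B) = 8 + B (Z(B) = (3 + B) + 5 = 8 + B)
y = -7
U = -7
F(k) = -k + 15/(2*k) (F(k) = 15/(2*k) - k = -k + 15/(2*k))
h(Z(-1), 0)*F(U) = 4*(-1*(-7) + (15/2)/(-7)) = 4*(7 + (15/2)*(-⅐)) = 4*(7 - 15/14) = 4*(83/14) = 166/7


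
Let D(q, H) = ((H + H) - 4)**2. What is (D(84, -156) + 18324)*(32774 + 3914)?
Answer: 4335787840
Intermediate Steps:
D(q, H) = (-4 + 2*H)**2 (D(q, H) = (2*H - 4)**2 = (-4 + 2*H)**2)
(D(84, -156) + 18324)*(32774 + 3914) = (4*(-2 - 156)**2 + 18324)*(32774 + 3914) = (4*(-158)**2 + 18324)*36688 = (4*24964 + 18324)*36688 = (99856 + 18324)*36688 = 118180*36688 = 4335787840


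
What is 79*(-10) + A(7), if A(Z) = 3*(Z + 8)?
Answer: -745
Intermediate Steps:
A(Z) = 24 + 3*Z (A(Z) = 3*(8 + Z) = 24 + 3*Z)
79*(-10) + A(7) = 79*(-10) + (24 + 3*7) = -790 + (24 + 21) = -790 + 45 = -745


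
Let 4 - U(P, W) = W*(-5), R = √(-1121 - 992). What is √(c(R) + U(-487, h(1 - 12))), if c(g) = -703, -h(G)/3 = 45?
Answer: I*√1374 ≈ 37.068*I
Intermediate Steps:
h(G) = -135 (h(G) = -3*45 = -135)
R = I*√2113 (R = √(-2113) = I*√2113 ≈ 45.967*I)
U(P, W) = 4 + 5*W (U(P, W) = 4 - W*(-5) = 4 - (-5)*W = 4 + 5*W)
√(c(R) + U(-487, h(1 - 12))) = √(-703 + (4 + 5*(-135))) = √(-703 + (4 - 675)) = √(-703 - 671) = √(-1374) = I*√1374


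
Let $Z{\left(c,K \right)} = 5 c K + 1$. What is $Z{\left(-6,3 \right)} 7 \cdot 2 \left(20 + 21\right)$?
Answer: $-51086$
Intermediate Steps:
$Z{\left(c,K \right)} = 1 + 5 K c$ ($Z{\left(c,K \right)} = 5 K c + 1 = 1 + 5 K c$)
$Z{\left(-6,3 \right)} 7 \cdot 2 \left(20 + 21\right) = \left(1 + 5 \cdot 3 \left(-6\right)\right) 7 \cdot 2 \left(20 + 21\right) = \left(1 - 90\right) 14 \cdot 41 = \left(-89\right) 14 \cdot 41 = \left(-1246\right) 41 = -51086$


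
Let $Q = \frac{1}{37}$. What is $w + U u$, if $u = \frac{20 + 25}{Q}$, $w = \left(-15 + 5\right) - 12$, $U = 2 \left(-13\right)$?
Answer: $-43312$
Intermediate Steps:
$U = -26$
$w = -22$ ($w = -10 - 12 = -22$)
$Q = \frac{1}{37} \approx 0.027027$
$u = 1665$ ($u = \left(20 + 25\right) \frac{1}{\frac{1}{37}} = 45 \cdot 37 = 1665$)
$w + U u = -22 - 43290 = -43312$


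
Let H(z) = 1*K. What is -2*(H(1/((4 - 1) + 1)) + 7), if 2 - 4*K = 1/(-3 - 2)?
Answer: -151/10 ≈ -15.100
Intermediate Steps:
K = 11/20 (K = ½ - 1/(4*(-3 - 2)) = ½ - ¼/(-5) = ½ - ¼*(-⅕) = ½ + 1/20 = 11/20 ≈ 0.55000)
H(z) = 11/20 (H(z) = 1*(11/20) = 11/20)
-2*(H(1/((4 - 1) + 1)) + 7) = -2*(11/20 + 7) = -2*151/20 = -151/10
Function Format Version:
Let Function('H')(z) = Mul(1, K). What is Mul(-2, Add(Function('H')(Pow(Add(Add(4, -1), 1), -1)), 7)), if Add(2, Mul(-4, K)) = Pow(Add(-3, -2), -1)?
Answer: Rational(-151, 10) ≈ -15.100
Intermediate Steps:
K = Rational(11, 20) (K = Add(Rational(1, 2), Mul(Rational(-1, 4), Pow(Add(-3, -2), -1))) = Add(Rational(1, 2), Mul(Rational(-1, 4), Pow(-5, -1))) = Add(Rational(1, 2), Mul(Rational(-1, 4), Rational(-1, 5))) = Add(Rational(1, 2), Rational(1, 20)) = Rational(11, 20) ≈ 0.55000)
Function('H')(z) = Rational(11, 20) (Function('H')(z) = Mul(1, Rational(11, 20)) = Rational(11, 20))
Mul(-2, Add(Function('H')(Pow(Add(Add(4, -1), 1), -1)), 7)) = Mul(-2, Add(Rational(11, 20), 7)) = Mul(-2, Rational(151, 20)) = Rational(-151, 10)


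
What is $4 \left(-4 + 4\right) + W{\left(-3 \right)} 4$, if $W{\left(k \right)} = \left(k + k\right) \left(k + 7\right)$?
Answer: $-96$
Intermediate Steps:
$W{\left(k \right)} = 2 k \left(7 + k\right)$
$4 \left(-4 + 4\right) + W{\left(-3 \right)} 4 = 4 \left(-4 + 4\right) + 2 \left(-3\right) \left(7 - 3\right) 4 = 4 \cdot 0 + 2 \left(-3\right) 4 \cdot 4 = 0 - 96 = -96$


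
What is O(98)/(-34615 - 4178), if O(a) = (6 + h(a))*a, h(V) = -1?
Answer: -490/38793 ≈ -0.012631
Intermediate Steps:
O(a) = 5*a (O(a) = (6 - 1)*a = 5*a)
O(98)/(-34615 - 4178) = (5*98)/(-34615 - 4178) = 490/(-38793) = 490*(-1/38793) = -490/38793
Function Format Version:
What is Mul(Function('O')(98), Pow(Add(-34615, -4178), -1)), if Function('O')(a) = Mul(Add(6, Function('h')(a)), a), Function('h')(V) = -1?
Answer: Rational(-490, 38793) ≈ -0.012631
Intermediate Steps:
Function('O')(a) = Mul(5, a) (Function('O')(a) = Mul(Add(6, -1), a) = Mul(5, a))
Mul(Function('O')(98), Pow(Add(-34615, -4178), -1)) = Mul(Mul(5, 98), Pow(Add(-34615, -4178), -1)) = Mul(490, Pow(-38793, -1)) = Mul(490, Rational(-1, 38793)) = Rational(-490, 38793)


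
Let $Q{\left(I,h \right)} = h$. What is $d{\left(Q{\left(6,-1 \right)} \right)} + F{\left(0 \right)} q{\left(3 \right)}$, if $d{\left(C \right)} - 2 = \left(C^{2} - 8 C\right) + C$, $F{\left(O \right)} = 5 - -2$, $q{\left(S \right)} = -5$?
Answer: $-25$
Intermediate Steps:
$F{\left(O \right)} = 7$ ($F{\left(O \right)} = 5 + 2 = 7$)
$d{\left(C \right)} = 2 + C^{2} - 7 C$ ($d{\left(C \right)} = 2 + \left(\left(C^{2} - 8 C\right) + C\right) = 2 + \left(C^{2} - 7 C\right) = 2 + C^{2} - 7 C$)
$d{\left(Q{\left(6,-1 \right)} \right)} + F{\left(0 \right)} q{\left(3 \right)} = \left(2 + \left(-1\right)^{2} - -7\right) + 7 \left(-5\right) = \left(2 + 1 + 7\right) - 35 = 10 - 35 = -25$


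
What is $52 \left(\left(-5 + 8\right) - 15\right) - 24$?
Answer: $-648$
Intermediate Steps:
$52 \left(\left(-5 + 8\right) - 15\right) - 24 = 52 \left(3 - 15\right) - 24 = 52 \left(-12\right) - 24 = -624 - 24 = -648$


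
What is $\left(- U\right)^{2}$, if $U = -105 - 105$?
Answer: $44100$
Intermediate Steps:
$U = -210$ ($U = -105 - 105 = -210$)
$\left(- U\right)^{2} = \left(\left(-1\right) \left(-210\right)\right)^{2} = 210^{2} = 44100$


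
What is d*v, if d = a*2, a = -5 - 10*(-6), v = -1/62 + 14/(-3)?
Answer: -47905/93 ≈ -515.11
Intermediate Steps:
v = -871/186 (v = -1*1/62 + 14*(-1/3) = -1/62 - 14/3 = -871/186 ≈ -4.6828)
a = 55 (a = -5 + 60 = 55)
d = 110 (d = 55*2 = 110)
d*v = 110*(-871/186) = -47905/93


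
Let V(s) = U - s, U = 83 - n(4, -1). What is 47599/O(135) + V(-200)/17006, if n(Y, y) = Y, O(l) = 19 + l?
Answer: 18397990/59521 ≈ 309.10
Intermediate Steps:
U = 79 (U = 83 - 1*4 = 83 - 4 = 79)
V(s) = 79 - s
47599/O(135) + V(-200)/17006 = 47599/(19 + 135) + (79 - 1*(-200))/17006 = 47599/154 + (79 + 200)*(1/17006) = 47599*(1/154) + 279*(1/17006) = 47599/154 + 279/17006 = 18397990/59521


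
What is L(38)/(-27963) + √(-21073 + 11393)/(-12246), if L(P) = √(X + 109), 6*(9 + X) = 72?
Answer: -4*√7/27963 - 22*I*√5/6123 ≈ -0.00037846 - 0.0080342*I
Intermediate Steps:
X = 3 (X = -9 + (⅙)*72 = -9 + 12 = 3)
L(P) = 4*√7 (L(P) = √(3 + 109) = √112 = 4*√7)
L(38)/(-27963) + √(-21073 + 11393)/(-12246) = (4*√7)/(-27963) + √(-21073 + 11393)/(-12246) = (4*√7)*(-1/27963) + √(-9680)*(-1/12246) = -4*√7/27963 + (44*I*√5)*(-1/12246) = -4*√7/27963 - 22*I*√5/6123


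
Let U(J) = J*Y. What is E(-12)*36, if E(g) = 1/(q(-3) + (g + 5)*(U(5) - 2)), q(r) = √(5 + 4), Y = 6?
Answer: -36/193 ≈ -0.18653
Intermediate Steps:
U(J) = 6*J (U(J) = J*6 = 6*J)
q(r) = 3 (q(r) = √9 = 3)
E(g) = 1/(143 + 28*g) (E(g) = 1/(3 + (g + 5)*(6*5 - 2)) = 1/(3 + (5 + g)*(30 - 2)) = 1/(3 + (5 + g)*28) = 1/(3 + (140 + 28*g)) = 1/(143 + 28*g))
E(-12)*36 = 36/(143 + 28*(-12)) = 36/(143 - 336) = 36/(-193) = -1/193*36 = -36/193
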